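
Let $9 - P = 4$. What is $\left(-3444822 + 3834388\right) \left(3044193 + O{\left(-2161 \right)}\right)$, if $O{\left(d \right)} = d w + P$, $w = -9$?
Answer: $1193492707202$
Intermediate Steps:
$P = 5$ ($P = 9 - 4 = 5$)
$O{\left(d \right)} = 5 - 9 d$ ($O{\left(d \right)} = d \left(-9\right) + 5 = - 9 d + 5 = 5 - 9 d$)
$\left(-3444822 + 3834388\right) \left(3044193 + O{\left(-2161 \right)}\right) = \left(-3444822 + 3834388\right) \left(3044193 + \left(5 - -19449\right)\right) = 389566 \left(3044193 + \left(5 + 19449\right)\right) = 389566 \left(3044193 + 19454\right) = 389566 \cdot 3063647 = 1193492707202$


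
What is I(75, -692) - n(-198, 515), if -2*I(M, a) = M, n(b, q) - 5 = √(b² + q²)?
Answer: -85/2 - √304429 ≈ -594.25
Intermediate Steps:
n(b, q) = 5 + √(b² + q²)
I(M, a) = -M/2
I(75, -692) - n(-198, 515) = -½*75 - (5 + √((-198)² + 515²)) = -75/2 - (5 + √(39204 + 265225)) = -75/2 - (5 + √304429) = -75/2 + (-5 - √304429) = -85/2 - √304429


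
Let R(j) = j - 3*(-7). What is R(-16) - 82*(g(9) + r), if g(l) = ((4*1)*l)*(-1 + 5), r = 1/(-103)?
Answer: -1215627/103 ≈ -11802.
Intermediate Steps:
r = -1/103 ≈ -0.0097087
g(l) = 16*l (g(l) = (4*l)*4 = 16*l)
R(j) = 21 + j (R(j) = j + 21 = 21 + j)
R(-16) - 82*(g(9) + r) = (21 - 16) - 82*(16*9 - 1/103) = 5 - 82*(144 - 1/103) = 5 - 82*14831/103 = 5 - 1*1216142/103 = 5 - 1216142/103 = -1215627/103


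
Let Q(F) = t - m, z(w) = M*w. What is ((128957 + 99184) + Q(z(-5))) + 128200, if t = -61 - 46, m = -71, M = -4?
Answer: 356305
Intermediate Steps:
z(w) = -4*w
t = -107
Q(F) = -36 (Q(F) = -107 - 1*(-71) = -107 + 71 = -36)
((128957 + 99184) + Q(z(-5))) + 128200 = ((128957 + 99184) - 36) + 128200 = (228141 - 36) + 128200 = 228105 + 128200 = 356305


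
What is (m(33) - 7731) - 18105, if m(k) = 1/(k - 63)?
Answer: -775081/30 ≈ -25836.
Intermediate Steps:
m(k) = 1/(-63 + k)
(m(33) - 7731) - 18105 = (1/(-63 + 33) - 7731) - 18105 = (1/(-30) - 7731) - 18105 = (-1/30 - 7731) - 18105 = -231931/30 - 18105 = -775081/30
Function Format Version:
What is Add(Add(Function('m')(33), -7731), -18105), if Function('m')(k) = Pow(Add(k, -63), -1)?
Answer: Rational(-775081, 30) ≈ -25836.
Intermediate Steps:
Function('m')(k) = Pow(Add(-63, k), -1)
Add(Add(Function('m')(33), -7731), -18105) = Add(Add(Pow(Add(-63, 33), -1), -7731), -18105) = Add(Add(Pow(-30, -1), -7731), -18105) = Add(Add(Rational(-1, 30), -7731), -18105) = Add(Rational(-231931, 30), -18105) = Rational(-775081, 30)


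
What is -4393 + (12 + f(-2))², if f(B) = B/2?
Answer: -4272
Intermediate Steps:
f(B) = B/2 (f(B) = B*(½) = B/2)
-4393 + (12 + f(-2))² = -4393 + (12 + (½)*(-2))² = -4393 + (12 - 1)² = -4393 + 11² = -4393 + 121 = -4272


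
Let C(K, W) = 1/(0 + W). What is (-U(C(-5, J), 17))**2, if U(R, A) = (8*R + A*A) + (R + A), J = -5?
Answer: 2313441/25 ≈ 92538.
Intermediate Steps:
C(K, W) = 1/W
U(R, A) = A + A**2 + 9*R (U(R, A) = (8*R + A**2) + (A + R) = (A**2 + 8*R) + (A + R) = A + A**2 + 9*R)
(-U(C(-5, J), 17))**2 = (-(17 + 17**2 + 9/(-5)))**2 = (-(17 + 289 + 9*(-1/5)))**2 = (-(17 + 289 - 9/5))**2 = (-1*1521/5)**2 = (-1521/5)**2 = 2313441/25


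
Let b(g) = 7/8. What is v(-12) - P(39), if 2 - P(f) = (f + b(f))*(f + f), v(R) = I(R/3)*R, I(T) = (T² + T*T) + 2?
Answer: 10801/4 ≈ 2700.3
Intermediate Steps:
I(T) = 2 + 2*T² (I(T) = (T² + T²) + 2 = 2*T² + 2 = 2 + 2*T²)
b(g) = 7/8 (b(g) = 7*(⅛) = 7/8)
v(R) = R*(2 + 2*R²/9) (v(R) = (2 + 2*(R/3)²)*R = (2 + 2*(R²/9))*R = (2 + 2*R²/9)*R = R*(2 + 2*R²/9))
P(f) = 2 - 2*f*(7/8 + f) (P(f) = 2 - (f + 7/8)*(f + f) = 2 - (7/8 + f)*2*f = 2 - 2*f*(7/8 + f))
v(-12) - P(39) = (2/9)*(-12)*(9 + (-12)²) - (2 - 2*39² - 7/4*39) = (2/9)*(-12)*(9 + 144) - (2 - 2*1521 - 273/4) = (2/9)*(-12)*153 - (2 - 3042 - 273/4) = -408 - 1*(-12433/4) = -408 + 12433/4 = 10801/4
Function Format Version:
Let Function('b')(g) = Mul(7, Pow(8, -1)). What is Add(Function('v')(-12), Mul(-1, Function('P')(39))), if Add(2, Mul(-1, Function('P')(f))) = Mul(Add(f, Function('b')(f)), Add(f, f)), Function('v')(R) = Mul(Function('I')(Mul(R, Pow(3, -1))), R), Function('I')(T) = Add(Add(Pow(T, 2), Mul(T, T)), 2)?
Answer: Rational(10801, 4) ≈ 2700.3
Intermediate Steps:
Function('I')(T) = Add(2, Mul(2, Pow(T, 2))) (Function('I')(T) = Add(Add(Pow(T, 2), Pow(T, 2)), 2) = Add(Mul(2, Pow(T, 2)), 2) = Add(2, Mul(2, Pow(T, 2))))
Function('b')(g) = Rational(7, 8) (Function('b')(g) = Mul(7, Rational(1, 8)) = Rational(7, 8))
Function('v')(R) = Mul(R, Add(2, Mul(Rational(2, 9), Pow(R, 2)))) (Function('v')(R) = Mul(Add(2, Mul(2, Pow(Mul(R, Pow(3, -1)), 2))), R) = Mul(Add(2, Mul(2, Pow(Mul(R, Rational(1, 3)), 2))), R) = Mul(Add(2, Mul(2, Pow(Mul(Rational(1, 3), R), 2))), R) = Mul(Add(2, Mul(2, Mul(Rational(1, 9), Pow(R, 2)))), R) = Mul(Add(2, Mul(Rational(2, 9), Pow(R, 2))), R) = Mul(R, Add(2, Mul(Rational(2, 9), Pow(R, 2)))))
Function('P')(f) = Add(2, Mul(-2, f, Add(Rational(7, 8), f))) (Function('P')(f) = Add(2, Mul(-1, Mul(Add(f, Rational(7, 8)), Add(f, f)))) = Add(2, Mul(-1, Mul(Add(Rational(7, 8), f), Mul(2, f)))) = Add(2, Mul(-1, Mul(2, f, Add(Rational(7, 8), f)))) = Add(2, Mul(-2, f, Add(Rational(7, 8), f))))
Add(Function('v')(-12), Mul(-1, Function('P')(39))) = Add(Mul(Rational(2, 9), -12, Add(9, Pow(-12, 2))), Mul(-1, Add(2, Mul(-2, Pow(39, 2)), Mul(Rational(-7, 4), 39)))) = Add(Mul(Rational(2, 9), -12, Add(9, 144)), Mul(-1, Add(2, Mul(-2, 1521), Rational(-273, 4)))) = Add(Mul(Rational(2, 9), -12, 153), Mul(-1, Add(2, -3042, Rational(-273, 4)))) = Add(-408, Mul(-1, Rational(-12433, 4))) = Add(-408, Rational(12433, 4)) = Rational(10801, 4)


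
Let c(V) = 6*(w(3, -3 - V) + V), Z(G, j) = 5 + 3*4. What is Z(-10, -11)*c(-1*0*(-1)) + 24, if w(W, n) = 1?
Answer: 126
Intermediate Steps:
Z(G, j) = 17 (Z(G, j) = 5 + 12 = 17)
c(V) = 6 + 6*V (c(V) = 6*(1 + V) = 6 + 6*V)
Z(-10, -11)*c(-1*0*(-1)) + 24 = 17*(6 + 6*(-1*0*(-1))) + 24 = 17*(6 + 6*(0*(-1))) + 24 = 17*(6 + 6*0) + 24 = 17*(6 + 0) + 24 = 17*6 + 24 = 102 + 24 = 126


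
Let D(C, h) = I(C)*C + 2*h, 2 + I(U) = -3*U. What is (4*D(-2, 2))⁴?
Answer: 65536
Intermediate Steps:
I(U) = -2 - 3*U
D(C, h) = 2*h + C*(-2 - 3*C) (D(C, h) = (-2 - 3*C)*C + 2*h = C*(-2 - 3*C) + 2*h = 2*h + C*(-2 - 3*C))
(4*D(-2, 2))⁴ = (4*(2*2 - 1*(-2)*(2 + 3*(-2))))⁴ = (4*(4 - 1*(-2)*(2 - 6)))⁴ = (4*(4 - 1*(-2)*(-4)))⁴ = (4*(4 - 8))⁴ = (4*(-4))⁴ = (-16)⁴ = 65536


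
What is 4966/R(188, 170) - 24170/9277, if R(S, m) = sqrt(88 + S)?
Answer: -24170/9277 + 2483*sqrt(69)/69 ≈ 296.31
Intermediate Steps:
4966/R(188, 170) - 24170/9277 = 4966/(sqrt(88 + 188)) - 24170/9277 = 4966/(sqrt(276)) - 24170*1/9277 = 4966/((2*sqrt(69))) - 24170/9277 = 4966*(sqrt(69)/138) - 24170/9277 = 2483*sqrt(69)/69 - 24170/9277 = -24170/9277 + 2483*sqrt(69)/69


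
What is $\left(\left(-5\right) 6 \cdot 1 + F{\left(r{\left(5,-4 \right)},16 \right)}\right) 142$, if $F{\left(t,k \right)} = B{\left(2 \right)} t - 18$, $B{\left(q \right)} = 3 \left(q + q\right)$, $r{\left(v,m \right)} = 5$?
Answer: $1704$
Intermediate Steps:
$B{\left(q \right)} = 6 q$ ($B{\left(q \right)} = 3 \cdot 2 q = 6 q$)
$F{\left(t,k \right)} = -18 + 12 t$ ($F{\left(t,k \right)} = 6 \cdot 2 t - 18 = 12 t - 18 = -18 + 12 t$)
$\left(\left(-5\right) 6 \cdot 1 + F{\left(r{\left(5,-4 \right)},16 \right)}\right) 142 = \left(\left(-5\right) 6 \cdot 1 + \left(-18 + 12 \cdot 5\right)\right) 142 = \left(\left(-30\right) 1 + \left(-18 + 60\right)\right) 142 = \left(-30 + 42\right) 142 = 12 \cdot 142 = 1704$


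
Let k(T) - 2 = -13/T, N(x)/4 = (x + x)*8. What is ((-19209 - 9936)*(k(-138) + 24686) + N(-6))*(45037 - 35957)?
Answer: -150267666332260/23 ≈ -6.5334e+12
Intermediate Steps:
N(x) = 64*x (N(x) = 4*((x + x)*8) = 4*((2*x)*8) = 4*(16*x) = 64*x)
k(T) = 2 - 13/T
((-19209 - 9936)*(k(-138) + 24686) + N(-6))*(45037 - 35957) = ((-19209 - 9936)*((2 - 13/(-138)) + 24686) + 64*(-6))*(45037 - 35957) = (-29145*((2 - 13*(-1/138)) + 24686) - 384)*9080 = (-29145*((2 + 13/138) + 24686) - 384)*9080 = (-29145*(289/138 + 24686) - 384)*9080 = (-29145*3406957/138 - 384)*9080 = (-33098587255/46 - 384)*9080 = -33098604919/46*9080 = -150267666332260/23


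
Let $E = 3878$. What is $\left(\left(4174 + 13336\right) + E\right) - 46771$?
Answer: $-25383$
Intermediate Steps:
$\left(\left(4174 + 13336\right) + E\right) - 46771 = \left(\left(4174 + 13336\right) + 3878\right) - 46771 = \left(17510 + 3878\right) - 46771 = 21388 - 46771 = -25383$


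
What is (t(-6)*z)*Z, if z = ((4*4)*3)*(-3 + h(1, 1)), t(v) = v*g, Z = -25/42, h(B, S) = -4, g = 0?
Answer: 0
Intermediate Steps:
Z = -25/42 (Z = -25*1/42 = -25/42 ≈ -0.59524)
t(v) = 0 (t(v) = v*0 = 0)
z = -336 (z = ((4*4)*3)*(-3 - 4) = (16*3)*(-7) = 48*(-7) = -336)
(t(-6)*z)*Z = (0*(-336))*(-25/42) = 0*(-25/42) = 0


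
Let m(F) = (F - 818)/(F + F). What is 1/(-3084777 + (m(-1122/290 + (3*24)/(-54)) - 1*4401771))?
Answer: -4526/33883758155 ≈ -1.3357e-7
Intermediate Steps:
m(F) = (-818 + F)/(2*F) (m(F) = (-818 + F)/((2*F)) = (-818 + F)*(1/(2*F)) = (-818 + F)/(2*F))
1/(-3084777 + (m(-1122/290 + (3*24)/(-54)) - 1*4401771)) = 1/(-3084777 + ((-818 + (-1122/290 + (3*24)/(-54)))/(2*(-1122/290 + (3*24)/(-54))) - 1*4401771)) = 1/(-3084777 + ((-818 + (-1122*1/290 + 72*(-1/54)))/(2*(-1122*1/290 + 72*(-1/54))) - 4401771)) = 1/(-3084777 + ((-818 + (-561/145 - 4/3))/(2*(-561/145 - 4/3)) - 4401771)) = 1/(-3084777 + ((-818 - 2263/435)/(2*(-2263/435)) - 4401771)) = 1/(-3084777 + ((1/2)*(-435/2263)*(-358093/435) - 4401771)) = 1/(-3084777 + (358093/4526 - 4401771)) = 1/(-3084777 - 19922057453/4526) = 1/(-33883758155/4526) = -4526/33883758155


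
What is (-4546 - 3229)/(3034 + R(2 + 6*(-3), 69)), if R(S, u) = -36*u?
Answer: -311/22 ≈ -14.136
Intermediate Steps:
(-4546 - 3229)/(3034 + R(2 + 6*(-3), 69)) = (-4546 - 3229)/(3034 - 36*69) = -7775/(3034 - 2484) = -7775/550 = -7775*1/550 = -311/22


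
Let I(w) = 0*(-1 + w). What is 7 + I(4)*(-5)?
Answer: 7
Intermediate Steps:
I(w) = 0
7 + I(4)*(-5) = 7 + 0*(-5) = 7 + 0 = 7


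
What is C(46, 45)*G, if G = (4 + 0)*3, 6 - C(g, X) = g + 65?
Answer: -1260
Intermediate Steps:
C(g, X) = -59 - g (C(g, X) = 6 - (g + 65) = 6 - (65 + g) = 6 + (-65 - g) = -59 - g)
G = 12 (G = 4*3 = 12)
C(46, 45)*G = (-59 - 1*46)*12 = (-59 - 46)*12 = -105*12 = -1260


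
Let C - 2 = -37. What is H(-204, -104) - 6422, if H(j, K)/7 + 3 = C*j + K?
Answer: 42809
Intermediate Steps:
C = -35 (C = 2 - 37 = -35)
H(j, K) = -21 - 245*j + 7*K (H(j, K) = -21 + 7*(-35*j + K) = -21 + 7*(K - 35*j) = -21 + (-245*j + 7*K) = -21 - 245*j + 7*K)
H(-204, -104) - 6422 = (-21 - 245*(-204) + 7*(-104)) - 6422 = (-21 + 49980 - 728) - 6422 = 49231 - 6422 = 42809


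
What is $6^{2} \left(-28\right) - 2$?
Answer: $-1010$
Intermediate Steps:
$6^{2} \left(-28\right) - 2 = 36 \left(-28\right) - 2 = -1008 - 2 = -1010$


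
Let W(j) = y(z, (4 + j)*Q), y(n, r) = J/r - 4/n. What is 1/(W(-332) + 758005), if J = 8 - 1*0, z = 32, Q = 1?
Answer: 328/248625591 ≈ 1.3193e-6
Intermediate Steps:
J = 8 (J = 8 + 0 = 8)
y(n, r) = -4/n + 8/r (y(n, r) = 8/r - 4/n = -4/n + 8/r)
W(j) = -1/8 + 8/(4 + j) (W(j) = -4/32 + 8/(((4 + j)*1)) = -4*1/32 + 8/(4 + j) = -1/8 + 8/(4 + j))
1/(W(-332) + 758005) = 1/((60 - 1*(-332))/(8*(4 - 332)) + 758005) = 1/((1/8)*(60 + 332)/(-328) + 758005) = 1/((1/8)*(-1/328)*392 + 758005) = 1/(-49/328 + 758005) = 1/(248625591/328) = 328/248625591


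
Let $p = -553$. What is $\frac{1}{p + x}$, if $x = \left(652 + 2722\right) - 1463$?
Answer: $\frac{1}{1358} \approx 0.00073638$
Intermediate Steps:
$x = 1911$ ($x = 3374 - 1463 = 1911$)
$\frac{1}{p + x} = \frac{1}{-553 + 1911} = \frac{1}{1358}$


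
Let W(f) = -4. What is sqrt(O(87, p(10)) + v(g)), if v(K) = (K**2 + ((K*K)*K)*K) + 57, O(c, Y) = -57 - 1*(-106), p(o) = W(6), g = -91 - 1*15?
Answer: 3*sqrt(14028782) ≈ 11237.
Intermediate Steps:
g = -106 (g = -91 - 15 = -106)
p(o) = -4
O(c, Y) = 49 (O(c, Y) = -57 + 106 = 49)
v(K) = 57 + K**2 + K**4 (v(K) = (K**2 + (K**2*K)*K) + 57 = (K**2 + K**3*K) + 57 = (K**2 + K**4) + 57 = 57 + K**2 + K**4)
sqrt(O(87, p(10)) + v(g)) = sqrt(49 + (57 + (-106)**2 + (-106)**4)) = sqrt(49 + (57 + 11236 + 126247696)) = sqrt(49 + 126258989) = sqrt(126259038) = 3*sqrt(14028782)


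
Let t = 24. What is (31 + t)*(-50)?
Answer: -2750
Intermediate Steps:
(31 + t)*(-50) = (31 + 24)*(-50) = 55*(-50) = -2750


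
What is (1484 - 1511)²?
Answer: 729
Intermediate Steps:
(1484 - 1511)² = (-27)² = 729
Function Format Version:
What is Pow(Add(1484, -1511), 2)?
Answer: 729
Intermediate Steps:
Pow(Add(1484, -1511), 2) = Pow(-27, 2) = 729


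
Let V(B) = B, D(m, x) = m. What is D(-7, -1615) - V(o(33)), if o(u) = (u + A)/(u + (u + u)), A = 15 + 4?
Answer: -745/99 ≈ -7.5253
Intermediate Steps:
A = 19
o(u) = (19 + u)/(3*u) (o(u) = (u + 19)/(u + (u + u)) = (19 + u)/(u + 2*u) = (19 + u)/((3*u)) = (19 + u)*(1/(3*u)) = (19 + u)/(3*u))
D(-7, -1615) - V(o(33)) = -7 - (19 + 33)/(3*33) = -7 - 52/(3*33) = -7 - 1*52/99 = -7 - 52/99 = -745/99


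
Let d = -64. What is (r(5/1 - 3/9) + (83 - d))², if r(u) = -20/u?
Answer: 998001/49 ≈ 20367.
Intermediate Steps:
(r(5/1 - 3/9) + (83 - d))² = (-20/(5/1 - 3/9) + (83 - 1*(-64)))² = (-20/(5*1 - 3*⅑) + (83 + 64))² = (-20/(5 - ⅓) + 147)² = (-20/14/3 + 147)² = (-20*3/14 + 147)² = (-30/7 + 147)² = (999/7)² = 998001/49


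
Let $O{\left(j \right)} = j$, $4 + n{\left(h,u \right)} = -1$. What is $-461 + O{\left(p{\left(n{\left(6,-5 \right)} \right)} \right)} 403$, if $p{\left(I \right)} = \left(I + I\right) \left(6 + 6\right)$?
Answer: $-48821$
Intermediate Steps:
$n{\left(h,u \right)} = -5$ ($n{\left(h,u \right)} = -4 - 1 = -5$)
$p{\left(I \right)} = 24 I$ ($p{\left(I \right)} = 2 I 12 = 24 I$)
$-461 + O{\left(p{\left(n{\left(6,-5 \right)} \right)} \right)} 403 = -461 + 24 \left(-5\right) 403 = -461 - 48360 = -48821$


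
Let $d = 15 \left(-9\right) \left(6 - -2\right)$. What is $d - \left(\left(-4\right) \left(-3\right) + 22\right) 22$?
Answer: $-1828$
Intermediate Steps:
$d = -1080$ ($d = - 135 \left(6 + 2\right) = \left(-135\right) 8 = -1080$)
$d - \left(\left(-4\right) \left(-3\right) + 22\right) 22 = -1080 - \left(\left(-4\right) \left(-3\right) + 22\right) 22 = -1080 - \left(12 + 22\right) 22 = -1080 - 34 \cdot 22 = -1080 - 748 = -1828$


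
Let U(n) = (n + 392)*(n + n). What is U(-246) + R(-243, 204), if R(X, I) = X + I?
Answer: -71871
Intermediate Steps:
R(X, I) = I + X
U(n) = 2*n*(392 + n) (U(n) = (392 + n)*(2*n) = 2*n*(392 + n))
U(-246) + R(-243, 204) = 2*(-246)*(392 - 246) + (204 - 243) = 2*(-246)*146 - 39 = -71832 - 39 = -71871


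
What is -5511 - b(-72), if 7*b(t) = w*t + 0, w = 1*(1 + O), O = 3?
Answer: -38289/7 ≈ -5469.9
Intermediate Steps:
w = 4 (w = 1*(1 + 3) = 1*4 = 4)
b(t) = 4*t/7 (b(t) = (4*t + 0)/7 = (4*t)/7 = 4*t/7)
-5511 - b(-72) = -5511 - 4*(-72)/7 = -5511 - 1*(-288/7) = -5511 + 288/7 = -38289/7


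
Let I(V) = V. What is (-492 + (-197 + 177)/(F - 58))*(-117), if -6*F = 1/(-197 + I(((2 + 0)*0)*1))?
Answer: 788706828/13711 ≈ 57524.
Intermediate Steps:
F = 1/1182 (F = -1/(6*(-197 + ((2 + 0)*0)*1)) = -1/(6*(-197 + (2*0)*1)) = -1/(6*(-197 + 0*1)) = -1/(6*(-197 + 0)) = -1/6/(-197) = -1/6*(-1/197) = 1/1182 ≈ 0.00084602)
(-492 + (-197 + 177)/(F - 58))*(-117) = (-492 + (-197 + 177)/(1/1182 - 58))*(-117) = (-492 - 20/(-68555/1182))*(-117) = (-492 - 20*(-1182/68555))*(-117) = (-492 + 4728/13711)*(-117) = -6741084/13711*(-117) = 788706828/13711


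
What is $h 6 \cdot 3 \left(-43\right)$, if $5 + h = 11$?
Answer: $-4644$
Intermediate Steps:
$h = 6$ ($h = -5 + 11 = 6$)
$h 6 \cdot 3 \left(-43\right) = 6 \cdot 6 \cdot 3 \left(-43\right) = 6 \cdot 18 \left(-43\right) = 6 \left(-774\right) = -4644$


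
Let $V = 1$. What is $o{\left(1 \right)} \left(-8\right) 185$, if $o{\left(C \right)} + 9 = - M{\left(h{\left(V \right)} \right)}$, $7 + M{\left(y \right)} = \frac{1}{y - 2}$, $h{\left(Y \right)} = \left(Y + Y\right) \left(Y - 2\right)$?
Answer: $2590$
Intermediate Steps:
$h{\left(Y \right)} = 2 Y \left(-2 + Y\right)$
$M{\left(y \right)} = -7 + \frac{1}{-2 + y}$ ($M{\left(y \right)} = -7 + \frac{1}{y - 2} = -7 + \frac{1}{-2 + y}$)
$o{\left(C \right)} = - \frac{7}{4}$ ($o{\left(C \right)} = -9 - \frac{15 - 7 \cdot 2 \cdot 1 \left(-2 + 1\right)}{-2 + 2 \cdot 1 \left(-2 + 1\right)} = -9 - \frac{15 - 7 \cdot 2 \cdot 1 \left(-1\right)}{-2 + 2 \cdot 1 \left(-1\right)} = -9 - \frac{15 - -14}{-2 - 2} = -9 - \frac{15 + 14}{-4} = -9 - \left(- \frac{1}{4}\right) 29 = -9 - - \frac{29}{4} = -9 + \frac{29}{4} = - \frac{7}{4}$)
$o{\left(1 \right)} \left(-8\right) 185 = \left(- \frac{7}{4}\right) \left(-8\right) 185 = 14 \cdot 185 = 2590$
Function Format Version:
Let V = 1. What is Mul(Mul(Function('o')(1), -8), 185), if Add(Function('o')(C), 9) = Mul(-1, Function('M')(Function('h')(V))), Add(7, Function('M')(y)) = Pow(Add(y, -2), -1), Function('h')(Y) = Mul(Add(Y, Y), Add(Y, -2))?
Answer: 2590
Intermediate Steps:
Function('h')(Y) = Mul(2, Y, Add(-2, Y)) (Function('h')(Y) = Mul(Mul(2, Y), Add(-2, Y)) = Mul(2, Y, Add(-2, Y)))
Function('M')(y) = Add(-7, Pow(Add(-2, y), -1)) (Function('M')(y) = Add(-7, Pow(Add(y, -2), -1)) = Add(-7, Pow(Add(-2, y), -1)))
Function('o')(C) = Rational(-7, 4) (Function('o')(C) = Add(-9, Mul(-1, Mul(Pow(Add(-2, Mul(2, 1, Add(-2, 1))), -1), Add(15, Mul(-7, Mul(2, 1, Add(-2, 1))))))) = Add(-9, Mul(-1, Mul(Pow(Add(-2, Mul(2, 1, -1)), -1), Add(15, Mul(-7, Mul(2, 1, -1)))))) = Add(-9, Mul(-1, Mul(Pow(Add(-2, -2), -1), Add(15, Mul(-7, -2))))) = Add(-9, Mul(-1, Mul(Pow(-4, -1), Add(15, 14)))) = Add(-9, Mul(-1, Mul(Rational(-1, 4), 29))) = Add(-9, Mul(-1, Rational(-29, 4))) = Add(-9, Rational(29, 4)) = Rational(-7, 4))
Mul(Mul(Function('o')(1), -8), 185) = Mul(Mul(Rational(-7, 4), -8), 185) = Mul(14, 185) = 2590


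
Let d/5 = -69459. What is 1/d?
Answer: -1/347295 ≈ -2.8794e-6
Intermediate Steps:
d = -347295 (d = 5*(-69459) = -347295)
1/d = 1/(-347295) = -1/347295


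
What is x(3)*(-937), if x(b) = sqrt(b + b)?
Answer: -937*sqrt(6) ≈ -2295.2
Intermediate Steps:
x(b) = sqrt(2)*sqrt(b) (x(b) = sqrt(2*b) = sqrt(2)*sqrt(b))
x(3)*(-937) = (sqrt(2)*sqrt(3))*(-937) = sqrt(6)*(-937) = -937*sqrt(6)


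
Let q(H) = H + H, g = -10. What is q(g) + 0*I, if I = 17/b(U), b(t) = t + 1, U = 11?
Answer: -20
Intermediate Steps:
b(t) = 1 + t
q(H) = 2*H
I = 17/12 (I = 17/(1 + 11) = 17/12 ≈ 1.4167)
q(g) + 0*I = 2*(-10) + 0*(17/12) = -20 + 0 = -20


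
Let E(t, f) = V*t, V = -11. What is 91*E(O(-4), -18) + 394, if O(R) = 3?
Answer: -2609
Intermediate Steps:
E(t, f) = -11*t
91*E(O(-4), -18) + 394 = 91*(-11*3) + 394 = 91*(-33) + 394 = -3003 + 394 = -2609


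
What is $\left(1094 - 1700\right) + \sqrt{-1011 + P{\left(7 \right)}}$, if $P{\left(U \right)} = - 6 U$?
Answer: $-606 + 9 i \sqrt{13} \approx -606.0 + 32.45 i$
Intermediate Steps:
$\left(1094 - 1700\right) + \sqrt{-1011 + P{\left(7 \right)}} = \left(1094 - 1700\right) + \sqrt{-1011 - 42} = -606 + \sqrt{-1011 - 42} = -606 + \sqrt{-1053} = -606 + 9 i \sqrt{13}$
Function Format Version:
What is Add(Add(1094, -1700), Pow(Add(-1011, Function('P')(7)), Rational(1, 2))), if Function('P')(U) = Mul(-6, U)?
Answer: Add(-606, Mul(9, I, Pow(13, Rational(1, 2)))) ≈ Add(-606.00, Mul(32.450, I))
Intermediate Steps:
Add(Add(1094, -1700), Pow(Add(-1011, Function('P')(7)), Rational(1, 2))) = Add(Add(1094, -1700), Pow(Add(-1011, Mul(-6, 7)), Rational(1, 2))) = Add(-606, Pow(Add(-1011, -42), Rational(1, 2))) = Add(-606, Pow(-1053, Rational(1, 2))) = Add(-606, Mul(9, I, Pow(13, Rational(1, 2))))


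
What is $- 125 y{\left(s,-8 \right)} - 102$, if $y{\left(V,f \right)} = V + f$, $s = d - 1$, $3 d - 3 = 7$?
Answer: $\frac{1819}{3} \approx 606.33$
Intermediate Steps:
$d = \frac{10}{3}$ ($d = 1 + \frac{1}{3} \cdot 7 = 1 + \frac{7}{3} = \frac{10}{3} \approx 3.3333$)
$s = \frac{7}{3}$ ($s = \frac{10}{3} - 1 = \frac{7}{3} \approx 2.3333$)
$- 125 y{\left(s,-8 \right)} - 102 = - 125 \left(\frac{7}{3} - 8\right) - 102 = \left(-125\right) \left(- \frac{17}{3}\right) - 102 = \frac{2125}{3} - 102 = \frac{1819}{3}$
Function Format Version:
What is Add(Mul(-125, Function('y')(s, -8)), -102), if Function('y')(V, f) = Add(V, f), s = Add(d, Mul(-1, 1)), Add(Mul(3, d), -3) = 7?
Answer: Rational(1819, 3) ≈ 606.33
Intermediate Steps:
d = Rational(10, 3) (d = Add(1, Mul(Rational(1, 3), 7)) = Add(1, Rational(7, 3)) = Rational(10, 3) ≈ 3.3333)
s = Rational(7, 3) (s = Add(Rational(10, 3), Mul(-1, 1)) = Add(Rational(10, 3), -1) = Rational(7, 3) ≈ 2.3333)
Add(Mul(-125, Function('y')(s, -8)), -102) = Add(Mul(-125, Add(Rational(7, 3), -8)), -102) = Add(Mul(-125, Rational(-17, 3)), -102) = Add(Rational(2125, 3), -102) = Rational(1819, 3)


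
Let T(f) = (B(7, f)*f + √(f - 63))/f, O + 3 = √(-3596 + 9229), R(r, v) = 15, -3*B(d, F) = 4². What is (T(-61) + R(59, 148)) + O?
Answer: 20/3 + √5633 - 2*I*√31/61 ≈ 81.72 - 0.18255*I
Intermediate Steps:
B(d, F) = -16/3 (B(d, F) = -⅓*4² = -⅓*16 = -16/3)
O = -3 + √5633 (O = -3 + √(-3596 + 9229) = -3 + √5633 ≈ 72.053)
T(f) = (√(-63 + f) - 16*f/3)/f (T(f) = (-16*f/3 + √(f - 63))/f = (-16*f/3 + √(-63 + f))/f = (√(-63 + f) - 16*f/3)/f)
(T(-61) + R(59, 148)) + O = ((-16/3 + √(-63 - 61)/(-61)) + 15) + (-3 + √5633) = ((-16/3 - 2*I*√31/61) + 15) + (-3 + √5633) = (29/3 - 2*I*√31/61) + (-3 + √5633) = 20/3 + √5633 - 2*I*√31/61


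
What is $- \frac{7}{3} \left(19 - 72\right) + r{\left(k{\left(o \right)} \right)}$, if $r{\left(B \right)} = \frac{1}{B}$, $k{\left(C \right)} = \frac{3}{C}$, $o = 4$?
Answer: $125$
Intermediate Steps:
$- \frac{7}{3} \left(19 - 72\right) + r{\left(k{\left(o \right)} \right)} = - \frac{7}{3} \left(19 - 72\right) + \frac{1}{3 \cdot \frac{1}{4}} = \left(-7\right) \frac{1}{3} \left(19 - 72\right) + \frac{1}{3 \cdot \frac{1}{4}} = \left(- \frac{7}{3}\right) \left(-53\right) + \frac{1}{\frac{3}{4}} = \frac{371}{3} + \frac{4}{3} = 125$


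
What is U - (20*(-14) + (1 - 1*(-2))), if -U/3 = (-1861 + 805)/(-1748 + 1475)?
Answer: 24151/91 ≈ 265.40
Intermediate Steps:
U = -1056/91 (U = -3*(-1861 + 805)/(-1748 + 1475) = -(-3168)/(-273) = -(-3168)*(-1)/273 = -3*352/91 = -1056/91 ≈ -11.604)
U - (20*(-14) + (1 - 1*(-2))) = -1056/91 - (20*(-14) + (1 - 1*(-2))) = -1056/91 - (-280 + (1 + 2)) = -1056/91 - (-280 + 3) = -1056/91 - 1*(-277) = -1056/91 + 277 = 24151/91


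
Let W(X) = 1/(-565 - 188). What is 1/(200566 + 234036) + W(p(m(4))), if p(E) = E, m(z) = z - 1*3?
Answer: -433849/327255306 ≈ -0.0013257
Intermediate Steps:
m(z) = -3 + z (m(z) = z - 3 = -3 + z)
W(X) = -1/753 (W(X) = 1/(-753) = -1/753)
1/(200566 + 234036) + W(p(m(4))) = 1/(200566 + 234036) - 1/753 = 1/434602 - 1/753 = -433849/327255306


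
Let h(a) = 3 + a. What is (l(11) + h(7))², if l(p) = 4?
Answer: 196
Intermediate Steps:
(l(11) + h(7))² = (4 + (3 + 7))² = (4 + 10)² = 14² = 196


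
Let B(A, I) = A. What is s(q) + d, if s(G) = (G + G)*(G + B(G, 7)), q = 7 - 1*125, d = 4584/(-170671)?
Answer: 9505687432/170671 ≈ 55696.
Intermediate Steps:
d = -4584/170671 (d = 4584*(-1/170671) = -4584/170671 ≈ -0.026859)
q = -118 (q = 7 - 125 = -118)
s(G) = 4*G**2 (s(G) = (G + G)*(G + G) = (2*G)*(2*G) = 4*G**2)
s(q) + d = 4*(-118)**2 - 4584/170671 = 4*13924 - 4584/170671 = 55696 - 4584/170671 = 9505687432/170671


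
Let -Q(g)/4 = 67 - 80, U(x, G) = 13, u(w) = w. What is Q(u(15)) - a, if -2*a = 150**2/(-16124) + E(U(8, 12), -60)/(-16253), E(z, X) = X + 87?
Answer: 3361057855/65515843 ≈ 51.301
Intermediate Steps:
E(z, X) = 87 + X
Q(g) = 52 (Q(g) = -4*(67 - 80) = -4*(-13) = 52)
a = 45765981/65515843 (a = -(150**2/(-16124) + (87 - 60)/(-16253))/2 = -(22500*(-1/16124) + 27*(-1/16253))/2 = -(-5625/4031 - 27/16253)/2 = -1/2*(-91531962/65515843) = 45765981/65515843 ≈ 0.69855)
Q(u(15)) - a = 52 - 1*45765981/65515843 = 52 - 45765981/65515843 = 3361057855/65515843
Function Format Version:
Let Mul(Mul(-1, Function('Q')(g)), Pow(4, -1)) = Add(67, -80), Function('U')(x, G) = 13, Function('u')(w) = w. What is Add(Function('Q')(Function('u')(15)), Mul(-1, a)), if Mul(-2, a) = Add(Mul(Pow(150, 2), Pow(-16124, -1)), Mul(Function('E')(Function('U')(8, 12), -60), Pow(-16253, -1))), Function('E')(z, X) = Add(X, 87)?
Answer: Rational(3361057855, 65515843) ≈ 51.301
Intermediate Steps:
Function('E')(z, X) = Add(87, X)
Function('Q')(g) = 52 (Function('Q')(g) = Mul(-4, Add(67, -80)) = Mul(-4, -13) = 52)
a = Rational(45765981, 65515843) (a = Mul(Rational(-1, 2), Add(Mul(Pow(150, 2), Pow(-16124, -1)), Mul(Add(87, -60), Pow(-16253, -1)))) = Mul(Rational(-1, 2), Add(Mul(22500, Rational(-1, 16124)), Mul(27, Rational(-1, 16253)))) = Mul(Rational(-1, 2), Add(Rational(-5625, 4031), Rational(-27, 16253))) = Mul(Rational(-1, 2), Rational(-91531962, 65515843)) = Rational(45765981, 65515843) ≈ 0.69855)
Add(Function('Q')(Function('u')(15)), Mul(-1, a)) = Add(52, Mul(-1, Rational(45765981, 65515843))) = Add(52, Rational(-45765981, 65515843)) = Rational(3361057855, 65515843)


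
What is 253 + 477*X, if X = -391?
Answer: -186254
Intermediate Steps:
253 + 477*X = 253 + 477*(-391) = 253 - 186507 = -186254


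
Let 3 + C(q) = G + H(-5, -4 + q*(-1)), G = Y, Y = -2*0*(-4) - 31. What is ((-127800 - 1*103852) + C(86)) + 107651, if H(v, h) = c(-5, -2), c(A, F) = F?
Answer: -124037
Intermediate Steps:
H(v, h) = -2
Y = -31 (Y = 0*(-4) - 31 = 0 - 31 = -31)
G = -31
C(q) = -36 (C(q) = -3 + (-31 - 2) = -3 - 33 = -36)
((-127800 - 1*103852) + C(86)) + 107651 = ((-127800 - 1*103852) - 36) + 107651 = ((-127800 - 103852) - 36) + 107651 = (-231652 - 36) + 107651 = -231688 + 107651 = -124037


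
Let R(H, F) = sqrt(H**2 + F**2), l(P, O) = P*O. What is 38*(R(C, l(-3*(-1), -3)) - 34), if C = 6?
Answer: -1292 + 114*sqrt(13) ≈ -880.97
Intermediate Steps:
l(P, O) = O*P
R(H, F) = sqrt(F**2 + H**2)
38*(R(C, l(-3*(-1), -3)) - 34) = 38*(sqrt((-(-9)*(-1))**2 + 6**2) - 34) = 38*(sqrt((-3*3)**2 + 36) - 34) = 38*(sqrt((-9)**2 + 36) - 34) = 38*(sqrt(81 + 36) - 34) = 38*(sqrt(117) - 34) = 38*(3*sqrt(13) - 34) = 38*(-34 + 3*sqrt(13)) = -1292 + 114*sqrt(13)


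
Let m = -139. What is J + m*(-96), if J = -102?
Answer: 13242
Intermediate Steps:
J + m*(-96) = -102 - 139*(-96) = -102 + 13344 = 13242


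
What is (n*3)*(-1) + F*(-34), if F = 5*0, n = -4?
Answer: 12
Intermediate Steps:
F = 0
(n*3)*(-1) + F*(-34) = -4*3*(-1) + 0*(-34) = -12*(-1) + 0 = 12 + 0 = 12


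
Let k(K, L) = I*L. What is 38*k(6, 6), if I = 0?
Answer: 0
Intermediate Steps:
k(K, L) = 0 (k(K, L) = 0*L = 0)
38*k(6, 6) = 38*0 = 0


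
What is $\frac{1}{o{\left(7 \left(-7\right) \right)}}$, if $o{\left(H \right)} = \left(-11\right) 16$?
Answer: $- \frac{1}{176} \approx -0.0056818$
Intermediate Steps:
$o{\left(H \right)} = -176$
$\frac{1}{o{\left(7 \left(-7\right) \right)}} = \frac{1}{-176} = - \frac{1}{176}$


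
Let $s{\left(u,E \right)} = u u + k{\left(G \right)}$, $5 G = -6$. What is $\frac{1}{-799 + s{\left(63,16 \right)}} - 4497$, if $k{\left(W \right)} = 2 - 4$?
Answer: $- \frac{14246495}{3168} \approx -4497.0$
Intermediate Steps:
$G = - \frac{6}{5}$ ($G = \frac{1}{5} \left(-6\right) = - \frac{6}{5} \approx -1.2$)
$k{\left(W \right)} = -2$ ($k{\left(W \right)} = 2 - 4 = -2$)
$s{\left(u,E \right)} = -2 + u^{2}$ ($s{\left(u,E \right)} = u u - 2 = u^{2} - 2 = -2 + u^{2}$)
$\frac{1}{-799 + s{\left(63,16 \right)}} - 4497 = \frac{1}{-799 - \left(2 - 63^{2}\right)} - 4497 = \frac{1}{-799 + \left(-2 + 3969\right)} - 4497 = \frac{1}{-799 + 3967} - 4497 = \frac{1}{3168} - 4497 = - \frac{14246495}{3168}$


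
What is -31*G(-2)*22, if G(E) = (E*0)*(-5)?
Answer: 0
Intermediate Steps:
G(E) = 0 (G(E) = 0*(-5) = 0)
-31*G(-2)*22 = -31*0*22 = 0*22 = 0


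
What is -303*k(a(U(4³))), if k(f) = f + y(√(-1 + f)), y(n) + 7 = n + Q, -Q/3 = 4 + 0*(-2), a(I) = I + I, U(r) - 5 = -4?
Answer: 4848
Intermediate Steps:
U(r) = 1 (U(r) = 5 - 4 = 1)
a(I) = 2*I
Q = -12 (Q = -3*(4 + 0*(-2)) = -3*(4 + 0) = -3*4 = -12)
y(n) = -19 + n (y(n) = -7 + (n - 12) = -7 + (-12 + n) = -19 + n)
k(f) = -19 + f + √(-1 + f) (k(f) = f + (-19 + √(-1 + f)) = -19 + f + √(-1 + f))
-303*k(a(U(4³))) = -303*(-19 + 2*1 + √(-1 + 2*1)) = -303*(-19 + 2 + √(-1 + 2)) = -303*(-19 + 2 + √1) = -303*(-19 + 2 + 1) = -303*(-16) = 4848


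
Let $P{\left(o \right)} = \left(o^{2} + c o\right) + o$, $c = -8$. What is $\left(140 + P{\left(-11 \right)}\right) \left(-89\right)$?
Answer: $-30082$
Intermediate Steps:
$P{\left(o \right)} = o^{2} - 7 o$ ($P{\left(o \right)} = \left(o^{2} - 8 o\right) + o = o^{2} - 7 o$)
$\left(140 + P{\left(-11 \right)}\right) \left(-89\right) = \left(140 - 11 \left(-7 - 11\right)\right) \left(-89\right) = \left(140 - -198\right) \left(-89\right) = \left(140 + 198\right) \left(-89\right) = 338 \left(-89\right) = -30082$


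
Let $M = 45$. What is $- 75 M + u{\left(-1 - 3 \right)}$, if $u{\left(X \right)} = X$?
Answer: $-3379$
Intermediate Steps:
$- 75 M + u{\left(-1 - 3 \right)} = \left(-75\right) 45 - 4 = -3375 - 4 = -3379$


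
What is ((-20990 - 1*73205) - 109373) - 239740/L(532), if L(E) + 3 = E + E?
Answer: -216225388/1061 ≈ -2.0379e+5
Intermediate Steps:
L(E) = -3 + 2*E (L(E) = -3 + (E + E) = -3 + 2*E)
((-20990 - 1*73205) - 109373) - 239740/L(532) = ((-20990 - 1*73205) - 109373) - 239740/(-3 + 2*532) = ((-20990 - 73205) - 109373) - 239740/(-3 + 1064) = (-94195 - 109373) - 239740/1061 = -203568 - 239740*1/1061 = -203568 - 239740/1061 = -216225388/1061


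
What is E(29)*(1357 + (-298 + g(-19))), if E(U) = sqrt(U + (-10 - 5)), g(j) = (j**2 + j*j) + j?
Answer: 1762*sqrt(14) ≈ 6592.8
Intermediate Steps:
g(j) = j + 2*j**2 (g(j) = (j**2 + j**2) + j = 2*j**2 + j = j + 2*j**2)
E(U) = sqrt(-15 + U) (E(U) = sqrt(U - 15) = sqrt(-15 + U))
E(29)*(1357 + (-298 + g(-19))) = sqrt(-15 + 29)*(1357 + (-298 - 19*(1 + 2*(-19)))) = sqrt(14)*(1357 + (-298 - 19*(1 - 38))) = sqrt(14)*(1357 + (-298 - 19*(-37))) = sqrt(14)*(1357 + (-298 + 703)) = sqrt(14)*(1357 + 405) = sqrt(14)*1762 = 1762*sqrt(14)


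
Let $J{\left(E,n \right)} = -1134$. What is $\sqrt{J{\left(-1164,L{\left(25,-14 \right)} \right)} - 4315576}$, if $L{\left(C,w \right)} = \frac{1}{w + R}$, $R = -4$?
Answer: $i \sqrt{4316710} \approx 2077.7 i$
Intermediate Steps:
$L{\left(C,w \right)} = \frac{1}{-4 + w}$ ($L{\left(C,w \right)} = \frac{1}{w - 4} = \frac{1}{-4 + w}$)
$\sqrt{J{\left(-1164,L{\left(25,-14 \right)} \right)} - 4315576} = \sqrt{-1134 - 4315576} = \sqrt{-4316710} = i \sqrt{4316710}$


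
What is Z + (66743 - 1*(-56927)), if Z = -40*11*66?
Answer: 94630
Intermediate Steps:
Z = -29040 (Z = -440*66 = -29040)
Z + (66743 - 1*(-56927)) = -29040 + (66743 - 1*(-56927)) = -29040 + (66743 + 56927) = -29040 + 123670 = 94630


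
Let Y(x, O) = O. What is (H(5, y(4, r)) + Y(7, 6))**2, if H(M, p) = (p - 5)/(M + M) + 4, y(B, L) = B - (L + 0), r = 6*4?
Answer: 225/4 ≈ 56.250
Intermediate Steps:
r = 24
y(B, L) = B - L
H(M, p) = 4 + (-5 + p)/(2*M) (H(M, p) = (-5 + p)/((2*M)) + 4 = (-5 + p)*(1/(2*M)) + 4 = (-5 + p)/(2*M) + 4 = 4 + (-5 + p)/(2*M))
(H(5, y(4, r)) + Y(7, 6))**2 = ((1/2)*(-5 + (4 - 1*24) + 8*5)/5 + 6)**2 = ((1/2)*(1/5)*(-5 + (4 - 24) + 40) + 6)**2 = ((1/2)*(1/5)*(-5 - 20 + 40) + 6)**2 = ((1/2)*(1/5)*15 + 6)**2 = (3/2 + 6)**2 = (15/2)**2 = 225/4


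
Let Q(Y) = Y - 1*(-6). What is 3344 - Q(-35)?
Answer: 3373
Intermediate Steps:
Q(Y) = 6 + Y (Q(Y) = Y + 6 = 6 + Y)
3344 - Q(-35) = 3344 - (6 - 35) = 3344 - 1*(-29) = 3344 + 29 = 3373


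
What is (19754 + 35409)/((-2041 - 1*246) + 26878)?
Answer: 55163/24591 ≈ 2.2432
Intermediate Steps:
(19754 + 35409)/((-2041 - 1*246) + 26878) = 55163/((-2041 - 246) + 26878) = 55163/(-2287 + 26878) = 55163/24591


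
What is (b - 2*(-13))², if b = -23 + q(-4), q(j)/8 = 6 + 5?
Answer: 8281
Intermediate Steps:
q(j) = 88 (q(j) = 8*(6 + 5) = 8*11 = 88)
b = 65 (b = -23 + 88 = 65)
(b - 2*(-13))² = (65 - 2*(-13))² = (65 + 26)² = 91² = 8281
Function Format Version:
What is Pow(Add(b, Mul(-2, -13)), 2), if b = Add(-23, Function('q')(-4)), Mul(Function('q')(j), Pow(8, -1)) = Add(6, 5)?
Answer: 8281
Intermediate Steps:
Function('q')(j) = 88 (Function('q')(j) = Mul(8, Add(6, 5)) = Mul(8, 11) = 88)
b = 65 (b = Add(-23, 88) = 65)
Pow(Add(b, Mul(-2, -13)), 2) = Pow(Add(65, Mul(-2, -13)), 2) = Pow(Add(65, 26), 2) = Pow(91, 2) = 8281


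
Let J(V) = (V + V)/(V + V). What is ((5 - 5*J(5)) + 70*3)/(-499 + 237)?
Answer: -105/131 ≈ -0.80153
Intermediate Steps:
J(V) = 1 (J(V) = (2*V)/((2*V)) = (2*V)*(1/(2*V)) = 1)
((5 - 5*J(5)) + 70*3)/(-499 + 237) = ((5 - 5*1) + 70*3)/(-499 + 237) = ((5 - 5) + 210)/(-262) = (0 + 210)*(-1/262) = 210*(-1/262) = -105/131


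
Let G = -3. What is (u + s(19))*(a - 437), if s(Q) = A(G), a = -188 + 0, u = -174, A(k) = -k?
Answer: 106875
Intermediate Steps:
a = -188
s(Q) = 3 (s(Q) = -1*(-3) = 3)
(u + s(19))*(a - 437) = (-174 + 3)*(-188 - 437) = -171*(-625) = 106875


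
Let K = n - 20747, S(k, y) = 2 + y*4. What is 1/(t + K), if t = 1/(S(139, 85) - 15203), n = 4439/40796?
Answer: -86609908/1796886343107 ≈ -4.8200e-5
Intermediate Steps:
n = 4439/40796 (n = 4439*(1/40796) = 4439/40796 ≈ 0.10881)
S(k, y) = 2 + 4*y
K = -846390173/40796 (K = 4439/40796 - 20747 = -846390173/40796 ≈ -20747.)
t = -1/14861 (t = 1/((2 + 4*85) - 15203) = 1/((2 + 340) - 15203) = 1/(342 - 15203) = 1/(-14861) = -1/14861 ≈ -6.7290e-5)
1/(t + K) = 1/(-1/14861 - 846390173/40796) = 1/(-1796886343107/86609908) = -86609908/1796886343107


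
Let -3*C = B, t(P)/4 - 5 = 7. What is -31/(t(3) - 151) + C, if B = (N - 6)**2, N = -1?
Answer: -4954/309 ≈ -16.032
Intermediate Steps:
t(P) = 48 (t(P) = 20 + 4*7 = 20 + 28 = 48)
B = 49 (B = (-1 - 6)**2 = (-7)**2 = 49)
C = -49/3 (C = -1/3*49 = -49/3 ≈ -16.333)
-31/(t(3) - 151) + C = -31/(48 - 151) - 49/3 = -31/(-103) - 49/3 = -1/103*(-31) - 49/3 = 31/103 - 49/3 = -4954/309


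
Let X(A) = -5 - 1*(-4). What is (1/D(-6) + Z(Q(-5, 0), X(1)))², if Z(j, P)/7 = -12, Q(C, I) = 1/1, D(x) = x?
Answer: 255025/36 ≈ 7084.0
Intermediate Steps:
X(A) = -1 (X(A) = -5 + 4 = -1)
Q(C, I) = 1
Z(j, P) = -84 (Z(j, P) = 7*(-12) = -84)
(1/D(-6) + Z(Q(-5, 0), X(1)))² = (1/(-6) - 84)² = (-⅙ - 84)² = (-505/6)² = 255025/36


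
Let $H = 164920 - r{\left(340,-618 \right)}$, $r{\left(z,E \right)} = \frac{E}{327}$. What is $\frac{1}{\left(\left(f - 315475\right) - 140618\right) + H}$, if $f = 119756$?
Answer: $- \frac{109}{18684247} \approx -5.8338 \cdot 10^{-6}$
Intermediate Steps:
$r{\left(z,E \right)} = \frac{E}{327}$ ($r{\left(z,E \right)} = E \frac{1}{327} = \frac{E}{327}$)
$H = \frac{17976486}{109}$ ($H = 164920 - \frac{1}{327} \left(-618\right) = 164920 - - \frac{206}{109} = 164920 + \frac{206}{109} = \frac{17976486}{109} \approx 1.6492 \cdot 10^{5}$)
$\frac{1}{\left(\left(f - 315475\right) - 140618\right) + H} = \frac{1}{\left(\left(119756 - 315475\right) - 140618\right) + \frac{17976486}{109}} = \frac{1}{\left(-195719 - 140618\right) + \frac{17976486}{109}} = \frac{1}{-336337 + \frac{17976486}{109}} = \frac{1}{- \frac{18684247}{109}} = - \frac{109}{18684247}$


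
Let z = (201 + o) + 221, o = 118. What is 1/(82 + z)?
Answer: 1/622 ≈ 0.0016077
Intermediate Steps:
z = 540 (z = (201 + 118) + 221 = 319 + 221 = 540)
1/(82 + z) = 1/(82 + 540) = 1/622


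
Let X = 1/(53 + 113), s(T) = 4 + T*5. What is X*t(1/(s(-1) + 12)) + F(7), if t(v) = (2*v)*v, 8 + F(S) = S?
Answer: -10042/10043 ≈ -0.99990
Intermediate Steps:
s(T) = 4 + 5*T
F(S) = -8 + S
t(v) = 2*v²
X = 1/166 ≈ 0.0060241
X*t(1/(s(-1) + 12)) + F(7) = (2*(1/((4 + 5*(-1)) + 12))²)/166 + (-8 + 7) = (2*(1/((4 - 5) + 12))²)/166 - 1 = (2*(1/(-1 + 12))²)/166 - 1 = (2*(1/11)²)/166 - 1 = (2*(1/121))/166 - 1 = (1/166)*(2/121) - 1 = 1/10043 - 1 = -10042/10043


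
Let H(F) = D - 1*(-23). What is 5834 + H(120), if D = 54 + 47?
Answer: 5958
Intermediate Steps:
D = 101
H(F) = 124 (H(F) = 101 - 1*(-23) = 101 + 23 = 124)
5834 + H(120) = 5834 + 124 = 5958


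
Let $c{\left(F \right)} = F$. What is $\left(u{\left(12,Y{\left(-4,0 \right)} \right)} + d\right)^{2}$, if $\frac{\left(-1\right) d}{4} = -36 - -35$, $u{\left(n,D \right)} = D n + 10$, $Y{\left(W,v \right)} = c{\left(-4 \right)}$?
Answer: $1156$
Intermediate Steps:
$Y{\left(W,v \right)} = -4$
$u{\left(n,D \right)} = 10 + D n$
$d = 4$ ($d = - 4 \left(-36 - -35\right) = - 4 \left(-36 + 35\right) = \left(-4\right) \left(-1\right) = 4$)
$\left(u{\left(12,Y{\left(-4,0 \right)} \right)} + d\right)^{2} = \left(\left(10 - 48\right) + 4\right)^{2} = \left(-38 + 4\right)^{2} = \left(-34\right)^{2} = 1156$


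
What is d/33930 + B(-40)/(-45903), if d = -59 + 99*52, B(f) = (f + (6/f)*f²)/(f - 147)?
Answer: 1119840211/7467959070 ≈ 0.14995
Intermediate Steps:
B(f) = 7*f/(-147 + f) (B(f) = (f + 6*f)/(-147 + f) = (7*f)/(-147 + f) = 7*f/(-147 + f))
d = 5089 (d = -59 + 5148 = 5089)
d/33930 + B(-40)/(-45903) = 5089/33930 + (7*(-40)/(-147 - 40))/(-45903) = 5089*(1/33930) + (7*(-40)/(-187))*(-1/45903) = 5089/33930 + (7*(-40)*(-1/187))*(-1/45903) = 5089/33930 + (280/187)*(-1/45903) = 5089/33930 - 280/8583861 = 1119840211/7467959070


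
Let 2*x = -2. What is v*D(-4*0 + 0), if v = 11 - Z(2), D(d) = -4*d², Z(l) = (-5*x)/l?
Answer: 0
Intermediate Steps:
x = -1 (x = (½)*(-2) = -1)
Z(l) = 5/l (Z(l) = (-5*(-1))/l = 5/l)
v = 17/2 (v = 11 - 5/2 = 17/2 ≈ 8.5000)
v*D(-4*0 + 0) = 17*(-4*(-4*0 + 0)²)/2 = 17*(-4*(0 + 0)²)/2 = 17*(-4*0²)/2 = 17*(-4*0)/2 = (17/2)*0 = 0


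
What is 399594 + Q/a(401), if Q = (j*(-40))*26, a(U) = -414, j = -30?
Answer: 27566786/69 ≈ 3.9952e+5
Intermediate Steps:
Q = 31200 (Q = -30*(-40)*26 = 1200*26 = 31200)
399594 + Q/a(401) = 399594 + 31200/(-414) = 399594 + 31200*(-1/414) = 399594 - 5200/69 = 27566786/69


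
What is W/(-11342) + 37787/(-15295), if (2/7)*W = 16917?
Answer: -2668378913/346951780 ≈ -7.6909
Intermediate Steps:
W = 118419/2 (W = (7/2)*16917 = 118419/2 ≈ 59210.)
W/(-11342) + 37787/(-15295) = (118419/2)/(-11342) + 37787/(-15295) = (118419/2)*(-1/11342) + 37787*(-1/15295) = -118419/22684 - 37787/15295 = -2668378913/346951780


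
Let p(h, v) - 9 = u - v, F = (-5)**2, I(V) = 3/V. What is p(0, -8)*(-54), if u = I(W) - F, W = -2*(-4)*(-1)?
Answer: 1809/4 ≈ 452.25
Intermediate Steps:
W = -8 (W = 8*(-1) = -8)
F = 25
u = -203/8 (u = 3/(-8) - 1*25 = 3*(-1/8) - 25 = -3/8 - 25 = -203/8 ≈ -25.375)
p(h, v) = -131/8 - v (p(h, v) = 9 + (-203/8 - v) = -131/8 - v)
p(0, -8)*(-54) = (-131/8 - 1*(-8))*(-54) = (-131/8 + 8)*(-54) = -67/8*(-54) = 1809/4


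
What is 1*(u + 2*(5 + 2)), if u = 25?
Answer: 39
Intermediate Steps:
1*(u + 2*(5 + 2)) = 1*(25 + 2*(5 + 2)) = 1*(25 + 2*7) = 1*(25 + 14) = 1*39 = 39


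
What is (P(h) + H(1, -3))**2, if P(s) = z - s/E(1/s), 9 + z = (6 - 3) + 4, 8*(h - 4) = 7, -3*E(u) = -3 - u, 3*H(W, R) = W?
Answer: 349278721/9000000 ≈ 38.809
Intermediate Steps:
H(W, R) = W/3
E(u) = 1 + u/3 (E(u) = -(-3 - u)/3 = 1 + u/3)
h = 39/8 (h = 4 + (1/8)*7 = 4 + 7/8 = 39/8 ≈ 4.8750)
z = -2 (z = -9 + ((6 - 3) + 4) = -9 + (3 + 4) = -9 + 7 = -2)
P(s) = -2 - s/(1 + 1/(3*s))
(P(h) + H(1, -3))**2 = ((-2 - 6*39/8 - 3*(39/8)**2)/(1 + 3*(39/8)) + (1/3)*1)**2 = ((-2 - 117/4 - 3*1521/64)/(1 + 117/8) + 1/3)**2 = ((-2 - 117/4 - 4563/64)/(125/8) + 1/3)**2 = ((8/125)*(-6563/64) + 1/3)**2 = (-6563/1000 + 1/3)**2 = (-18689/3000)**2 = 349278721/9000000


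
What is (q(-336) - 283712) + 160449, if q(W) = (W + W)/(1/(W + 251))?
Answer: -66143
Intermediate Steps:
q(W) = 2*W*(251 + W) (q(W) = (2*W)/(1/(251 + W)) = (2*W)*(251 + W) = 2*W*(251 + W))
(q(-336) - 283712) + 160449 = (2*(-336)*(251 - 336) - 283712) + 160449 = (2*(-336)*(-85) - 283712) + 160449 = (57120 - 283712) + 160449 = -226592 + 160449 = -66143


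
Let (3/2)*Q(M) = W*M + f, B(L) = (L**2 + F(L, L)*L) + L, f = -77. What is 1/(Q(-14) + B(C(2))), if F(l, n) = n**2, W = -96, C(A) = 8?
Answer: 3/4286 ≈ 0.00069995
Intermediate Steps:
B(L) = L + L**2 + L**3 (B(L) = (L**2 + L**2*L) + L = (L**2 + L**3) + L = L + L**2 + L**3)
Q(M) = -154/3 - 64*M (Q(M) = 2*(-96*M - 77)/3 = 2*(-77 - 96*M)/3 = -154/3 - 64*M)
1/(Q(-14) + B(C(2))) = 1/((-154/3 - 64*(-14)) + 8*(1 + 8 + 8**2)) = 1/((-154/3 + 896) + 8*(1 + 8 + 64)) = 1/(2534/3 + 8*73) = 1/(2534/3 + 584) = 1/(4286/3) = 3/4286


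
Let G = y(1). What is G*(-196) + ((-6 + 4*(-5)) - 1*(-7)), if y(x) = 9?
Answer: -1783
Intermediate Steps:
G = 9
G*(-196) + ((-6 + 4*(-5)) - 1*(-7)) = 9*(-196) + ((-6 + 4*(-5)) - 1*(-7)) = -1764 + ((-6 - 20) + 7) = -1764 + (-26 + 7) = -1764 - 19 = -1783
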